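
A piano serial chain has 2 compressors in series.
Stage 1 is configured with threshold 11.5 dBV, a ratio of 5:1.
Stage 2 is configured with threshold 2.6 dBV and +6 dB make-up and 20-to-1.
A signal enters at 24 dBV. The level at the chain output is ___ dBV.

Stage 1: 24 dBV is 12.5 dB over 11.5 dBV; at 5:1 that becomes 2.5 dB over, giving 14 dBV.
Stage 2: 11.4 dB above 2.6 dBV, reduced 20:1 to 0.57 dB above → 3.17 dBV; +6 dB make-up → 9.17 dBV.

9.17 dBV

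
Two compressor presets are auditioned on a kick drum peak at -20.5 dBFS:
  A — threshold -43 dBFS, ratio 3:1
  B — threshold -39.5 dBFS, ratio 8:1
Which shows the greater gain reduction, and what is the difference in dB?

B, by 1.625 dB

A: 22.5 dB over, compressed to 7.5 dB over, so 15 dB of GR.
B: 19 dB over, compressed to 2.375 dB over, so 16.625 dB of GR.
B reduces 1.625 dB more.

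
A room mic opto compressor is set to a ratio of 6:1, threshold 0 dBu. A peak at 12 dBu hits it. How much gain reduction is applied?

The signal is 12 dB above threshold.
After 6:1 compression the overshoot becomes 12/6 = 2 dB.
Gain reduction = 12 − 2 = 10 dB.

10 dB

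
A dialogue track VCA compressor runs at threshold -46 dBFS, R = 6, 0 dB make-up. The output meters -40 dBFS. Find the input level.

That's 6 dB above the -46 dBFS threshold.
Input overshoot = R × output overshoot = 36 dB → input = -46 + 36 = -10 dBFS.

-10 dBFS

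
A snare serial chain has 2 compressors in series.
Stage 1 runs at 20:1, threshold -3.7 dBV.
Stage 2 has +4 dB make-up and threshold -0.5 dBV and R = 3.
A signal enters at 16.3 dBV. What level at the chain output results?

Stage 1: 20 dB above -3.7 dBV, reduced 20:1 to 1 dB above → -2.7 dBV.
Stage 2: -2.7 dBV is at or below the -0.5 dBV threshold — no compression; make-up brings it to 1.3 dBV.

1.3 dBV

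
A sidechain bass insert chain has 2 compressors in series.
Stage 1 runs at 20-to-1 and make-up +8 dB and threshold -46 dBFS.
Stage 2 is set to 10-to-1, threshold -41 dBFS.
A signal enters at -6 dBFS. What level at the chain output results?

-40.5 dBFS

Stage 1: -6 dBFS is 40 dB over -46 dBFS; at 20:1 that becomes 2 dB over, giving -44 dBFS; +8 dB make-up → -36 dBFS.
Stage 2: overshoot 5 dB → 5/10 = 0.5 dB → -40.5 dBFS.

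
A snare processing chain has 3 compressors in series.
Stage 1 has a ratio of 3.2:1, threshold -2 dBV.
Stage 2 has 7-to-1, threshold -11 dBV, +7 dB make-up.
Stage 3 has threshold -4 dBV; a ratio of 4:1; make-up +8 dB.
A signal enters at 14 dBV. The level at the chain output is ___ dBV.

Stage 1: overshoot 16 dB → 16/3.2 = 5 dB → 3 dBV.
Stage 2: 3 dBV is 14 dB over -11 dBV; at 7:1 that becomes 2 dB over, giving -9 dBV; +7 dB make-up → -2 dBV.
Stage 3: overshoot 2 dB → 2/4 = 0.5 dB → -3.5 dBV; +8 dB make-up → 4.5 dBV.

4.5 dBV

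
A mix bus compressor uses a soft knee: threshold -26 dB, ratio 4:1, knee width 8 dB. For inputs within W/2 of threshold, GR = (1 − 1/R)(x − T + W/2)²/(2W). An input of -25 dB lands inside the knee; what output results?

-26.171875 dB

x − T + W/2 = -25 − (-26) + 4 = 5.
GR = (1 − 1/4) × 5² / 16 = 0.75 × 25 / 16 = 1.171875 dB.
Output = -25 − 1.171875 = -26.171875 dB.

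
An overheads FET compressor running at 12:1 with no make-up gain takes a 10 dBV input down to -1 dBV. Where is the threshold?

-2 dBV

Input is 12 dB above T (since output overshoot × R = input overshoot: (-1 − T)·12 = 10 − T gives T = -2 dBV).
Check: -2 + (10 − (-2))/12 = -2 + 1 = -1 dBV. ✓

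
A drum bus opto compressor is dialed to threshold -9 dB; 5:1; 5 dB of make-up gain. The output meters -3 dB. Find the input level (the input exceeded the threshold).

Before make-up, the level was -3 − 5 = -8 dB.
That's 1 dB above the -9 dB threshold.
Before 5:1 compression the overshoot was 1 × 5 = 5 dB, so input = -9 + 5 = -4 dB.

-4 dB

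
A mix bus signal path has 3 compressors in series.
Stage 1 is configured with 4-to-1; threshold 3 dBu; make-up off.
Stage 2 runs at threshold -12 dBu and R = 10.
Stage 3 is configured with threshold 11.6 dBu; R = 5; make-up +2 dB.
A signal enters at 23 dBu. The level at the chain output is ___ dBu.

Stage 1: overshoot 20 dB → 20/4 = 5 dB → 8 dBu.
Stage 2: 8 dBu is 20 dB over -12 dBu; at 10:1 that becomes 2 dB over, giving -10 dBu.
Stage 3: -10 dBu is at or below the 11.6 dBu threshold — no compression; make-up brings it to -8 dBu.

-8 dBu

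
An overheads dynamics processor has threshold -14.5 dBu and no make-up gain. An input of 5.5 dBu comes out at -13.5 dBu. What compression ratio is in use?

20:1

Input overshoot = 5.5 − (-14.5) = 20 dB; output overshoot = -13.5 − (-14.5) = 1 dB.
Ratio = 20 / 1 = 20.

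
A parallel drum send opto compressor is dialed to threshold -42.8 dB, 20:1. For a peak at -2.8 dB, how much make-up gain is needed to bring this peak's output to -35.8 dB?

Overshoot 40 dB → 40/20 = 2 dB after compression, so the compressed level is -42.8 + 2 = -40.8 dB.
Make-up = target − compressed = -35.8 − (-40.8) = 5 dB.

5 dB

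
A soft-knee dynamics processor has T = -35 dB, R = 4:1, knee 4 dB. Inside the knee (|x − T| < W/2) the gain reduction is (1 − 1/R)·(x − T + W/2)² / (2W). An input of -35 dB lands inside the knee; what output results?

-35.375 dB

x − T + W/2 = -35 − (-35) + 2 = 2.
GR = (1 − 1/4) × 2² / 8 = 0.75 × 4 / 8 = 0.375 dB.
Output = -35 − 0.375 = -35.375 dB.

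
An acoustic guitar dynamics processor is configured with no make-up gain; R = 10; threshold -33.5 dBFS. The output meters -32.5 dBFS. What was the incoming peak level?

-23.5 dBFS

Post-compression overshoot = -32.5 − (-33.5) = 1 dB.
Before 10:1 compression the overshoot was 1 × 10 = 10 dB, so input = -33.5 + 10 = -23.5 dBFS.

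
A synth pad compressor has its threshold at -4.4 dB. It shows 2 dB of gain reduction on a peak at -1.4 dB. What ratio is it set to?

3:1

Input overshoot = -1.4 − (-4.4) = 3 dB.
Output overshoot = 3 − 2 = 1 dB.
Ratio = input overshoot / output overshoot = 3 / 1 = 3.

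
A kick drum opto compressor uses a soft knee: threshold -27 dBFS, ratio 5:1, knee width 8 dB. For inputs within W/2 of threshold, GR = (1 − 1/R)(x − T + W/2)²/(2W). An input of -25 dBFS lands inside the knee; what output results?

x − T + W/2 = -25 − (-27) + 4 = 6.
GR = (1 − 1/5) × 6² / 16 = 0.8 × 36 / 16 = 1.8 dB.
Output = -25 − 1.8 = -26.8 dBFS.

-26.8 dBFS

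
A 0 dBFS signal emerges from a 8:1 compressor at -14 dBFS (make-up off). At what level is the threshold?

-16 dBFS

Input is 16 dB above T (since output overshoot × R = input overshoot: (-14 − T)·8 = 0 − T gives T = -16 dBFS).
Check: -16 + (0 − (-16))/8 = -16 + 2 = -14 dBFS. ✓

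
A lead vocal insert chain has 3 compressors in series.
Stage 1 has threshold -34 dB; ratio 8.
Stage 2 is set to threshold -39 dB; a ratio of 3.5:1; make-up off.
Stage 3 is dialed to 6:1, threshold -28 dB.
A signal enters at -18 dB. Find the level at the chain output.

Stage 1: 16 dB above -34 dB, reduced 8:1 to 2 dB above → -32 dB.
Stage 2: overshoot 7 dB → 7/3.5 = 2 dB → -37 dB.
Stage 3: below threshold (-37 ≤ -28); passes unchanged; output -37 dB.

-37 dB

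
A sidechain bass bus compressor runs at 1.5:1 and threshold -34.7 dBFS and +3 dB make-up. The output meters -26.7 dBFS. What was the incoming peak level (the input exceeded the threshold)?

-27.2 dBFS

Stripping the +3 dB make-up gives -29.7 dBFS at the gain stage.
Post-compression overshoot = -29.7 − (-34.7) = 5 dB.
Before 1.5:1 compression the overshoot was 5 × 1.5 = 7.5 dB, so input = -34.7 + 7.5 = -27.2 dBFS.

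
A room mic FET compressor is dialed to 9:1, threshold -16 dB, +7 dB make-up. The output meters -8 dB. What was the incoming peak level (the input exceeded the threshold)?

Remove make-up: -8 − 7 = -15 dB.
The compressed level sits -15 − (-16) = 1 dB over threshold.
Before 9:1 compression the overshoot was 1 × 9 = 9 dB, so input = -16 + 9 = -7 dB.

-7 dB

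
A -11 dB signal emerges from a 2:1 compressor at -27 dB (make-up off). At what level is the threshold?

Let T be the threshold. Output overshoot = (input overshoot)/R, so -27 − T = (-11 − T)/2.
2·(-27 − T) = -11 − T → 1·T = -54 − (-11) = -43.
T = -43/1 = -43 dB.

-43 dB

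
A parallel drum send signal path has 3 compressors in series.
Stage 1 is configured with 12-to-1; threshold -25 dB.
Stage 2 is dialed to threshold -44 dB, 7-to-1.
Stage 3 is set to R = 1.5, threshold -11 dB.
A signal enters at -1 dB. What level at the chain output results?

-41 dB

Stage 1: -1 dB is 24 dB over -25 dB; at 12:1 that becomes 2 dB over, giving -23 dB.
Stage 2: overshoot 21 dB → 21/7 = 3 dB → -41 dB.
Stage 3: below threshold (-41 ≤ -11); passes unchanged; output -41 dB.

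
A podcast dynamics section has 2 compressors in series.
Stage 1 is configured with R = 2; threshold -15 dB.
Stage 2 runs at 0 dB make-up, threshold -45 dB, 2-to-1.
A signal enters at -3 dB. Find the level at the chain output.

Stage 1: -3 dB is 12 dB over -15 dB; at 2:1 that becomes 6 dB over, giving -9 dB.
Stage 2: -9 dB is 36 dB over -45 dB; at 2:1 that becomes 18 dB over, giving -27 dB.

-27 dB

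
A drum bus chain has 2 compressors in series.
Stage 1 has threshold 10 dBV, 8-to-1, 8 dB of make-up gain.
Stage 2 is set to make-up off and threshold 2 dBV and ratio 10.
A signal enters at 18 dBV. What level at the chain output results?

3.7 dBV

Stage 1: overshoot 8 dB → 8/8 = 1 dB → 11 dBV; +8 dB make-up → 19 dBV.
Stage 2: overshoot 17 dB → 17/10 = 1.7 dB → 3.7 dBV.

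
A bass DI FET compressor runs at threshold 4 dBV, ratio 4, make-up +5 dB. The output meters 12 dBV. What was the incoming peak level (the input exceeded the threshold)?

16 dBV

Before make-up, the level was 12 − 5 = 7 dBV.
Post-compression overshoot = 7 − 4 = 3 dB.
Undo the ratio: input overshoot = 3 × 4 = 12 dB, giving input = 16 dBV.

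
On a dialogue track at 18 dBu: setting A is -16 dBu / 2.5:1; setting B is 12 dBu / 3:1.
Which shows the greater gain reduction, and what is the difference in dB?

A: 34 dB over, compressed to 13.6 dB over, so 20.4 dB of GR.
B: 6 dB over, compressed to 2 dB over, so 4 dB of GR.
A reduces 16.4 dB more.

A, by 16.4 dB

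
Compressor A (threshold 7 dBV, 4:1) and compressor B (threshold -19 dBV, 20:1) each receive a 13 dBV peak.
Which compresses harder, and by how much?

A: GR = 6 − 6/4 = 4.5 dB.
B: GR = 32 − 32/20 = 30.4 dB.
Difference: 25.9 dB in favour of B.

B, by 25.9 dB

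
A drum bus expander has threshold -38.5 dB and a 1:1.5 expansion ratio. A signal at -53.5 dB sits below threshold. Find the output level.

Below threshold, a 1:1.5 expander applies gain = (1.5−1)×(T − x) of attenuation.
(1.5−1) × 15 = 7.5 dB, so output = -53.5 − 7.5 = -61 dB.

-61 dB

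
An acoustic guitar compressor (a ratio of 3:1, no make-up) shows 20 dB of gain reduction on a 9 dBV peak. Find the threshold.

Let T be the threshold. Output overshoot = (input overshoot)/R, so -11 − T = (9 − T)/3.
3·(-11 − T) = 9 − T → 2·T = -33 − 9 = -42.
T = -42/2 = -21 dBV.

-21 dBV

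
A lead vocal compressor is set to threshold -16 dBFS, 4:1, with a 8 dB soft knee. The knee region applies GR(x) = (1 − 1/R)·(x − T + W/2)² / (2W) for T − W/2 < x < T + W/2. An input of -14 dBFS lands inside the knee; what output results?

-15.6875 dBFS

x − T + W/2 = -14 − (-16) + 4 = 6.
GR = (1 − 1/4) × 6² / 16 = 0.75 × 36 / 16 = 1.6875 dB.
Output = -14 − 1.6875 = -15.6875 dBFS.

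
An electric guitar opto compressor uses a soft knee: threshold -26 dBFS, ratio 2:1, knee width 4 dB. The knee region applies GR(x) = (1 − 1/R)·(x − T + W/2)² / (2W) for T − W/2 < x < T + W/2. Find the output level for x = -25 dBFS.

-25.5625 dBFS

x − T + W/2 = -25 − (-26) + 2 = 3.
GR = (1 − 1/2) × 3² / 8 = 0.5 × 9 / 8 = 0.5625 dB.
Output = -25 − 0.5625 = -25.5625 dBFS.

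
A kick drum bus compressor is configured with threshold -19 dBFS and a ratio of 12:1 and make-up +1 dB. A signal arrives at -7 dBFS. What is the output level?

The input is 12 dB above the -19 dBFS threshold.
The 12 dB excess becomes 1 dB after 12:1 reduction.
That puts the output at -18 dBFS; make-up adds 1 dB, giving -17 dBFS.

-17 dBFS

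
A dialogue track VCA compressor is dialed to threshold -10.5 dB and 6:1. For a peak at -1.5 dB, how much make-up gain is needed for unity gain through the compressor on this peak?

The peak compresses to -10.5 + 9/6 = -9 dB.
To reach -1.5 dB requires -1.5 − (-9) = 7.5 dB of make-up.

7.5 dB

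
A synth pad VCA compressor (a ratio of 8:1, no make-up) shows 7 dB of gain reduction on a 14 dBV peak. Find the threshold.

Gain reduction = 14 − 7 = 7 dB; output overshoot = GR / (R − 1) = 7 / 7 = 1 dB.
Threshold = output − output overshoot = 7 − 1 = 6 dBV.

6 dBV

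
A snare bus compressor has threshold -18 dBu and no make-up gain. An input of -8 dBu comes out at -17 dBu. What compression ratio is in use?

10:1

Input overshoot = -8 − (-18) = 10 dB; output overshoot = -17 − (-18) = 1 dB.
Ratio = 10 / 1 = 10.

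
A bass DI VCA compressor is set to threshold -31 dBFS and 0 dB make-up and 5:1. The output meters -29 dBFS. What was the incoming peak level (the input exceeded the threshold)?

-21 dBFS

The compressed level sits -29 − (-31) = 2 dB over threshold.
Undo the ratio: input overshoot = 2 × 5 = 10 dB, giving input = -21 dBFS.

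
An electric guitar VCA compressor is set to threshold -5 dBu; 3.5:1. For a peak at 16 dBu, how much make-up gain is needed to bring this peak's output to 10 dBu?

9 dB

Without make-up, output = threshold + overshoot/3.5 = -5 + 6 = 1 dBu.
Gap to target: 9 dB.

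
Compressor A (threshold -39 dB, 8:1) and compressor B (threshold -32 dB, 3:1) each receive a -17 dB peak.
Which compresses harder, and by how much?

A, by 9.25 dB

A: overshoot 22 dB → output overshoot 2.75 dB → GR 19.25 dB.
B: overshoot 15 dB → output overshoot 5 dB → GR 10 dB.
A applies 9.25 dB more gain reduction.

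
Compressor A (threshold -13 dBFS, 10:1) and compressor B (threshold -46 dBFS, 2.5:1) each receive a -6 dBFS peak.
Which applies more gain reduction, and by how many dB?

A: 7 dB over, compressed to 0.7 dB over, so 6.3 dB of GR.
B: 40 dB over, compressed to 16 dB over, so 24 dB of GR.
Difference: 17.7 dB in favour of B.

B, by 17.7 dB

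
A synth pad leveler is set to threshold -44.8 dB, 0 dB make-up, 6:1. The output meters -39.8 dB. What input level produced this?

The compressed level sits -39.8 − (-44.8) = 5 dB over threshold.
Input overshoot = R × output overshoot = 30 dB → input = -44.8 + 30 = -14.8 dB.

-14.8 dB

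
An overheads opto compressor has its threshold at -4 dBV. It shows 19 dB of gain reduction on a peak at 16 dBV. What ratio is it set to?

20:1

Input overshoot = 16 − (-4) = 20 dB.
Output overshoot = 20 − 19 = 1 dB.
Ratio = input overshoot / output overshoot = 20 / 1 = 20.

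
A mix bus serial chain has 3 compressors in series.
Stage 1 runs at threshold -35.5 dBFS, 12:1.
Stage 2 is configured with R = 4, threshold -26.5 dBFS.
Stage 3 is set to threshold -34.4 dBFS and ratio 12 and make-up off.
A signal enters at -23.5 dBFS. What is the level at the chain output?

Stage 1: overshoot 12 dB → 12/12 = 1 dB → -34.5 dBFS.
Stage 2: below threshold (-34.5 ≤ -26.5); passes unchanged; output -34.5 dBFS.
Stage 3: -34.5 dBFS ≤ -34.4 dBFS, so stage 3 doesn't engage; output -34.5 dBFS.

-34.5 dBFS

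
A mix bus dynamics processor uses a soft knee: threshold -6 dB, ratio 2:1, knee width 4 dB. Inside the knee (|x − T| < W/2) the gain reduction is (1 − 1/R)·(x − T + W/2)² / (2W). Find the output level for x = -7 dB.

x − T + W/2 = -7 − (-6) + 2 = 1.
GR = (1 − 1/2) × 1² / 8 = 0.5 × 1 / 8 = 0.0625 dB.
Output = -7 − 0.0625 = -7.0625 dB.

-7.0625 dB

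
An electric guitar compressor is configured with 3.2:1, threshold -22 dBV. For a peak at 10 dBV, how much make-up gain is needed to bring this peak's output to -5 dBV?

Without make-up, output = threshold + overshoot/3.2 = -22 + 10 = -12 dBV.
Gap to target: 7 dB.

7 dB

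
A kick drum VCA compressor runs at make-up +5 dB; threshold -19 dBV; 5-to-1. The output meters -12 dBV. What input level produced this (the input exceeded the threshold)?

-9 dBV

Remove make-up: -12 − 5 = -17 dBV.
That's 2 dB above the -19 dBV threshold.
Input overshoot = R × output overshoot = 10 dB → input = -19 + 10 = -9 dBV.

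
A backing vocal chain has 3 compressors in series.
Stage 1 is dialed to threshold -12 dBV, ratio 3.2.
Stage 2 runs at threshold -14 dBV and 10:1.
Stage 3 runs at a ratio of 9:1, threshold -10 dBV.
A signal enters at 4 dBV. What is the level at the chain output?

-13.3 dBV

Stage 1: 16 dB above -12 dBV, reduced 3.2:1 to 5 dB above → -7 dBV.
Stage 2: -7 dBV is 7 dB over -14 dBV; at 10:1 that becomes 0.7 dB over, giving -13.3 dBV.
Stage 3: -13.3 dBV is at or below the -10 dBV threshold — no compression; output -13.3 dBV.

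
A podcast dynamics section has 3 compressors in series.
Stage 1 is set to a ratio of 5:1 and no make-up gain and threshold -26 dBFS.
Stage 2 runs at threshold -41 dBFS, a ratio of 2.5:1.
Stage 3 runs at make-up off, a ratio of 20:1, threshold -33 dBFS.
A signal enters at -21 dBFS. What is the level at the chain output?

-34.6 dBFS

Stage 1: -21 dBFS is 5 dB over -26 dBFS; at 5:1 that becomes 1 dB over, giving -25 dBFS.
Stage 2: -25 dBFS is 16 dB over -41 dBFS; at 2.5:1 that becomes 6.4 dB over, giving -34.6 dBFS.
Stage 3: -34.6 dBFS ≤ -33 dBFS, so stage 3 doesn't engage; output -34.6 dBFS.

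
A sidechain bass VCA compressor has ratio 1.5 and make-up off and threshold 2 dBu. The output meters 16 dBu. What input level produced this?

23 dBu

The compressed level sits 16 − 2 = 14 dB over threshold.
Before 1.5:1 compression the overshoot was 14 × 1.5 = 21 dB, so input = 2 + 21 = 23 dBu.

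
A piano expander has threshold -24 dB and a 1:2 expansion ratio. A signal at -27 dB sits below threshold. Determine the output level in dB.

The input is 3 dB below the -24 dB threshold.
A 1:2 expander multiplies undershoot by 2: 3 × 2 = 6 dB below threshold.
Output = -24 − 6 = -30 dB.

-30 dB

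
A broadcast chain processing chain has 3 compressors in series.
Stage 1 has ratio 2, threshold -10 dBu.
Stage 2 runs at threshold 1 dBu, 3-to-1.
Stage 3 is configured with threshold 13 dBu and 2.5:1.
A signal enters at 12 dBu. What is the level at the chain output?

Stage 1: 12 dBu is 22 dB over -10 dBu; at 2:1 that becomes 11 dB over, giving 1 dBu.
Stage 2: 1 dBu ≤ 1 dBu, so stage 2 doesn't engage; output 1 dBu.
Stage 3: 1 dBu ≤ 13 dBu, so stage 3 doesn't engage; output 1 dBu.

1 dBu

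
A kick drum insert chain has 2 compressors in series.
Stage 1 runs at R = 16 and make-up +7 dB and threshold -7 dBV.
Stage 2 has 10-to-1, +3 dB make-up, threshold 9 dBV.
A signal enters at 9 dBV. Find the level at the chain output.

Stage 1: 9 dBV is 16 dB over -7 dBV; at 16:1 that becomes 1 dB over, giving -6 dBV; +7 dB make-up → 1 dBV.
Stage 2: below threshold (1 ≤ 9); passes unchanged; make-up brings it to 4 dBV.

4 dBV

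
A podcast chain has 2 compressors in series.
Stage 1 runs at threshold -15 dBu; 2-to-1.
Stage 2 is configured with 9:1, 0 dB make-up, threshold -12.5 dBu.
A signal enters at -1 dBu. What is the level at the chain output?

Stage 1: overshoot 14 dB → 14/2 = 7 dB → -8 dBu.
Stage 2: -8 dBu is 4.5 dB over -12.5 dBu; at 9:1 that becomes 0.5 dB over, giving -12 dBu.

-12 dBu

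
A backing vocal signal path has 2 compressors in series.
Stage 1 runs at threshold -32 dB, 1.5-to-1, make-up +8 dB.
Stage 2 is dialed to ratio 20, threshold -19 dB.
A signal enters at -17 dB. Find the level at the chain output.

-18.75 dB

Stage 1: -17 dB is 15 dB over -32 dB; at 1.5:1 that becomes 10 dB over, giving -22 dB; +8 dB make-up → -14 dB.
Stage 2: 5 dB above -19 dB, reduced 20:1 to 0.25 dB above → -18.75 dB.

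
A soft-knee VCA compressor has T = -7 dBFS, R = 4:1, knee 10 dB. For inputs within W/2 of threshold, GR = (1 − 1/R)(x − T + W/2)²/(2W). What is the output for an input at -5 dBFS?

x − T + W/2 = -5 − (-7) + 5 = 7.
GR = (1 − 1/4) × 7² / 20 = 0.75 × 49 / 20 = 1.8375 dB.
Output = -5 − 1.8375 = -6.8375 dBFS.

-6.8375 dBFS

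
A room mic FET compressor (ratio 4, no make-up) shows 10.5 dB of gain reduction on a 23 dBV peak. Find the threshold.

Gain reduction = 23 − 12.5 = 10.5 dB; output overshoot = GR / (R − 1) = 10.5 / 3 = 3.5 dB.
Threshold = output − output overshoot = 12.5 − 3.5 = 9 dBV.

9 dBV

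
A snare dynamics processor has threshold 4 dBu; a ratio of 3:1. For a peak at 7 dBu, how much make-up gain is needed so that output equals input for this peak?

2 dB

Without make-up, output = threshold + overshoot/3 = 4 + 1 = 5 dBu.
Gap to target: 2 dB.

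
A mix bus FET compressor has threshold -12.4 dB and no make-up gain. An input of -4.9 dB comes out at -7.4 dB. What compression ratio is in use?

Input overshoot = -4.9 − (-12.4) = 7.5 dB; output overshoot = -7.4 − (-12.4) = 5 dB.
Ratio = 7.5 / 5 = 1.5.

1.5:1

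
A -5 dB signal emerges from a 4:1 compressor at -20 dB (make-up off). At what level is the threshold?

-25 dB

Input is 20 dB above T (since output overshoot × R = input overshoot: (-20 − T)·4 = -5 − T gives T = -25 dB).
Check: -25 + (-5 − (-25))/4 = -25 + 5 = -20 dB. ✓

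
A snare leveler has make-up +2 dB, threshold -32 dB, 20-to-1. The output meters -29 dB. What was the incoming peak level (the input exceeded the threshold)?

Remove make-up: -29 − 2 = -31 dB.
The compressed level sits -31 − (-32) = 1 dB over threshold.
Undo the ratio: input overshoot = 1 × 20 = 20 dB, giving input = -12 dB.

-12 dB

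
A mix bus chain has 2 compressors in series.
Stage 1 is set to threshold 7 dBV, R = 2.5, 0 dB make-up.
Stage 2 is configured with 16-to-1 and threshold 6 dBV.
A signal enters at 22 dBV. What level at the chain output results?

Stage 1: 15 dB above 7 dBV, reduced 2.5:1 to 6 dB above → 13 dBV.
Stage 2: 13 dBV is 7 dB over 6 dBV; at 16:1 that becomes 0.4375 dB over, giving 6.4375 dBV.

6.4375 dBV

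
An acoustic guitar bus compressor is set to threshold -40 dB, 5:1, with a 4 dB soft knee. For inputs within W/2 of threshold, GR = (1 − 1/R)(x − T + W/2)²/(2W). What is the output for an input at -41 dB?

-41.1 dB

x − T + W/2 = -41 − (-40) + 2 = 1.
GR = (1 − 1/5) × 1² / 8 = 0.8 × 1 / 8 = 0.1 dB.
Output = -41 − 0.1 = -41.1 dB.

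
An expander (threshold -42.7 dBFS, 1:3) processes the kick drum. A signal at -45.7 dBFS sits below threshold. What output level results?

Undershoot = (-42.7) − (-45.7) = 3 dB.
At 1:3, that expands to 9 dB under threshold.
Output = -42.7 − 9 = -51.7 dBFS.

-51.7 dBFS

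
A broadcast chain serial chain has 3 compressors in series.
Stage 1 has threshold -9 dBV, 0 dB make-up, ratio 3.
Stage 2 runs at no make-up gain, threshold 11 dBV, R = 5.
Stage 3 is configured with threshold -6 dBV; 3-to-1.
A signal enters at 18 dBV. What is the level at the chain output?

-4 dBV

Stage 1: 27 dB above -9 dBV, reduced 3:1 to 9 dB above → 0 dBV.
Stage 2: below threshold (0 ≤ 11); passes unchanged; output 0 dBV.
Stage 3: 6 dB above -6 dBV, reduced 3:1 to 2 dB above → -4 dBV.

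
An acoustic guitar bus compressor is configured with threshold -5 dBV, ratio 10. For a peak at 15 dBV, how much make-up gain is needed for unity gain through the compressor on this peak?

The peak compresses to -5 + 20/10 = -3 dBV.
To reach 15 dBV requires 15 − (-3) = 18 dB of make-up.

18 dB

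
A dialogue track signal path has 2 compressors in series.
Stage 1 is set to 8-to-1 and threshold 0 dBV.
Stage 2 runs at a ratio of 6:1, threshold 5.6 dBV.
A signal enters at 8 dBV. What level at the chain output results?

Stage 1: 8 dBV is 8 dB over 0 dBV; at 8:1 that becomes 1 dB over, giving 1 dBV.
Stage 2: 1 dBV ≤ 5.6 dBV, so stage 2 doesn't engage; output 1 dBV.

1 dBV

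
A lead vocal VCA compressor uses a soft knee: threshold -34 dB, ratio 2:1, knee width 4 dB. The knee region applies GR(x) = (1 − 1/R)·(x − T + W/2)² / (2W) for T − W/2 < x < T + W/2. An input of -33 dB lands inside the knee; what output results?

-33.5625 dB

x − T + W/2 = -33 − (-34) + 2 = 3.
GR = (1 − 1/2) × 3² / 8 = 0.5 × 9 / 8 = 0.5625 dB.
Output = -33 − 0.5625 = -33.5625 dB.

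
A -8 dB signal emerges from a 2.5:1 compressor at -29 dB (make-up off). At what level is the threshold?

Let T be the threshold. Output overshoot = (input overshoot)/R, so -29 − T = (-8 − T)/2.5.
2.5·(-29 − T) = -8 − T → 1.5·T = -72.5 − (-8) = -64.5.
T = -64.5/1.5 = -43 dB.

-43 dB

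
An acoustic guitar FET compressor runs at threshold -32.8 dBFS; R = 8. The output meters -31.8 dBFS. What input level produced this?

-24.8 dBFS

That's 1 dB above the -32.8 dBFS threshold.
Before 8:1 compression the overshoot was 1 × 8 = 8 dB, so input = -32.8 + 8 = -24.8 dBFS.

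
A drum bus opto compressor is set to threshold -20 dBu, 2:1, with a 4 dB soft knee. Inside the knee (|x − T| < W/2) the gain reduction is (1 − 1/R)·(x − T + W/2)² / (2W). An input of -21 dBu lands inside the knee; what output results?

x − T + W/2 = -21 − (-20) + 2 = 1.
GR = (1 − 1/2) × 1² / 8 = 0.5 × 1 / 8 = 0.0625 dB.
Output = -21 − 0.0625 = -21.0625 dBu.

-21.0625 dBu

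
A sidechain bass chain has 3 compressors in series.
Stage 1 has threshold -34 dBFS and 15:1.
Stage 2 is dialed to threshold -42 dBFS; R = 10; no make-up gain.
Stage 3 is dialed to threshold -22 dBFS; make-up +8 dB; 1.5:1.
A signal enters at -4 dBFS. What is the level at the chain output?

Stage 1: 30 dB above -34 dBFS, reduced 15:1 to 2 dB above → -32 dBFS.
Stage 2: overshoot 10 dB → 10/10 = 1 dB → -41 dBFS.
Stage 3: below threshold (-41 ≤ -22); passes unchanged; make-up brings it to -33 dBFS.

-33 dBFS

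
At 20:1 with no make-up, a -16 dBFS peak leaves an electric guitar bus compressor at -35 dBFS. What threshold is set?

-36 dBFS

Let T be the threshold. Output overshoot = (input overshoot)/R, so -35 − T = (-16 − T)/20.
20·(-35 − T) = -16 − T → 19·T = -700 − (-16) = -684.
T = -684/19 = -36 dBFS.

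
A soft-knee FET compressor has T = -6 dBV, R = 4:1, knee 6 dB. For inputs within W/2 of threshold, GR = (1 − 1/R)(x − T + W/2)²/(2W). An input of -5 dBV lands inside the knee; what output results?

x − T + W/2 = -5 − (-6) + 3 = 4.
GR = (1 − 1/4) × 4² / 12 = 0.75 × 16 / 12 = 1 dB.
Output = -5 − 1 = -6 dBV.

-6 dBV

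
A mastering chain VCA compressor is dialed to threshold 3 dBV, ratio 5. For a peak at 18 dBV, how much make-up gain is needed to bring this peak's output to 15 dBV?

9 dB

The peak compresses to 3 + 15/5 = 6 dBV.
To reach 15 dBV requires 15 − 6 = 9 dB of make-up.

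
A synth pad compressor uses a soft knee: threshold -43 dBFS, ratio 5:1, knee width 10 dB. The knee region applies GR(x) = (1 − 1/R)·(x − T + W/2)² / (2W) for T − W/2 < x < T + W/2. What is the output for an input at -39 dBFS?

-42.24 dBFS

x − T + W/2 = -39 − (-43) + 5 = 9.
GR = (1 − 1/5) × 9² / 20 = 0.8 × 81 / 20 = 3.24 dB.
Output = -39 − 3.24 = -42.24 dBFS.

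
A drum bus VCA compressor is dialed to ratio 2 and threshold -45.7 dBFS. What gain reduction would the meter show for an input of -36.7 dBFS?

The signal is 9 dB above threshold.
At 2:1, output sits 9/2 = 4.5 dB above threshold.
Gain reduction = 9 − 4.5 = 4.5 dB.

4.5 dB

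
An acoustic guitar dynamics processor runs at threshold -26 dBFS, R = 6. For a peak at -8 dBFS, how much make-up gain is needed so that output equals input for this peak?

15 dB

Overshoot 18 dB → 18/6 = 3 dB after compression, so the compressed level is -26 + 3 = -23 dBFS.
Make-up = target − compressed = -8 − (-23) = 15 dB.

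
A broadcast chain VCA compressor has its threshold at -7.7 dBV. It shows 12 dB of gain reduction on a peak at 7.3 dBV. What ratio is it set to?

Input overshoot = 7.3 − (-7.7) = 15 dB.
Output overshoot = 15 − 12 = 3 dB.
Ratio = input overshoot / output overshoot = 15 / 3 = 5.

5:1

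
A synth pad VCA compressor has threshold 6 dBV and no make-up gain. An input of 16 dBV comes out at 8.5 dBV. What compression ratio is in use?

4:1

Input overshoot = 16 − 6 = 10 dB; output overshoot = 8.5 − 6 = 2.5 dB.
Ratio = 10 / 2.5 = 4.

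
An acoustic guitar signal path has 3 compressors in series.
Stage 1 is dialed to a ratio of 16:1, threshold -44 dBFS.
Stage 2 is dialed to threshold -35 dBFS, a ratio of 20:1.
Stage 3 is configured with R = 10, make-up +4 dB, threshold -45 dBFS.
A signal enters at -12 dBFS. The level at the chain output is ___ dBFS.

-40.7 dBFS

Stage 1: overshoot 32 dB → 32/16 = 2 dB → -42 dBFS.
Stage 2: below threshold (-42 ≤ -35); passes unchanged; output -42 dBFS.
Stage 3: overshoot 3 dB → 3/10 = 0.3 dB → -44.7 dBFS; +4 dB make-up → -40.7 dBFS.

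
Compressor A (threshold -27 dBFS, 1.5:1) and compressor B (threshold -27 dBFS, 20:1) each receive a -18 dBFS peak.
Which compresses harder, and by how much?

B, by 5.55 dB

A: GR = 9 − 9/1.5 = 3 dB.
B: GR = 9 − 9/20 = 8.55 dB.
Difference: 5.55 dB in favour of B.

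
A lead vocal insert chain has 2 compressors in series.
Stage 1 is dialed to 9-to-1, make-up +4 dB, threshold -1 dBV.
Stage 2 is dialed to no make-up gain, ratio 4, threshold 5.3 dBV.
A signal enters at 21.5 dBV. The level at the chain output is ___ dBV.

5.35 dBV

Stage 1: overshoot 22.5 dB → 22.5/9 = 2.5 dB → 1.5 dBV; +4 dB make-up → 5.5 dBV.
Stage 2: 5.5 dBV is 0.2 dB over 5.3 dBV; at 4:1 that becomes 0.05 dB over, giving 5.35 dBV.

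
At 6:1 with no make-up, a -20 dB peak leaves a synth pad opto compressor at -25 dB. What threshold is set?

-26 dB

Let T be the threshold. Output overshoot = (input overshoot)/R, so -25 − T = (-20 − T)/6.
6·(-25 − T) = -20 − T → 5·T = -150 − (-20) = -130.
T = -130/5 = -26 dB.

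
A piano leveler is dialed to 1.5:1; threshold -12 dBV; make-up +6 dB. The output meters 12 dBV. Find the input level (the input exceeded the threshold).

Stripping the +6 dB make-up gives 6 dBV at the gain stage.
That's 18 dB above the -12 dBV threshold.
Input overshoot = R × output overshoot = 27 dB → input = -12 + 27 = 15 dBV.

15 dBV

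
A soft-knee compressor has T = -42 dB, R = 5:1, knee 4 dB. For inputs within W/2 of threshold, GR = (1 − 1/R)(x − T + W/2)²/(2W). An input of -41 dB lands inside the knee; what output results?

-41.9 dB

x − T + W/2 = -41 − (-42) + 2 = 3.
GR = (1 − 1/5) × 3² / 8 = 0.8 × 9 / 8 = 0.9 dB.
Output = -41 − 0.9 = -41.9 dB.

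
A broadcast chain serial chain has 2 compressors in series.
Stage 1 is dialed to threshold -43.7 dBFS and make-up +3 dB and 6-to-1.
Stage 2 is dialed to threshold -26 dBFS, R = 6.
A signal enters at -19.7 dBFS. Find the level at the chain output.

Stage 1: -19.7 dBFS is 24 dB over -43.7 dBFS; at 6:1 that becomes 4 dB over, giving -39.7 dBFS; +3 dB make-up → -36.7 dBFS.
Stage 2: -36.7 dBFS is at or below the -26 dBFS threshold — no compression; output -36.7 dBFS.

-36.7 dBFS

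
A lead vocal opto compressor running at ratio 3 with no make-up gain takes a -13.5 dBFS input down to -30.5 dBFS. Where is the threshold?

-39 dBFS

Gain reduction = -13.5 − (-30.5) = 17 dB; output overshoot = GR / (R − 1) = 17 / 2 = 8.5 dB.
Threshold = output − output overshoot = -30.5 − 8.5 = -39 dBFS.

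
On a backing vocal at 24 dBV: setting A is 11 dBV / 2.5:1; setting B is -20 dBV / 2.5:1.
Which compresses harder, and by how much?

A: GR = 13 − 13/2.5 = 7.8 dB.
B: GR = 44 − 44/2.5 = 26.4 dB.
Difference: 18.6 dB in favour of B.

B, by 18.6 dB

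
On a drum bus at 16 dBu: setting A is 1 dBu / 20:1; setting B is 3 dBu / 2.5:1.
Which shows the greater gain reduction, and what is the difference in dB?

A, by 6.45 dB

A: GR = 15 − 15/20 = 14.25 dB.
B: GR = 13 − 13/2.5 = 7.8 dB.
Difference: 6.45 dB in favour of A.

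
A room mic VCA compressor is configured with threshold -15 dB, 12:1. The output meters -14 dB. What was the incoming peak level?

-3 dB

The compressed level sits -14 − (-15) = 1 dB over threshold.
Undo the ratio: input overshoot = 1 × 12 = 12 dB, giving input = -3 dB.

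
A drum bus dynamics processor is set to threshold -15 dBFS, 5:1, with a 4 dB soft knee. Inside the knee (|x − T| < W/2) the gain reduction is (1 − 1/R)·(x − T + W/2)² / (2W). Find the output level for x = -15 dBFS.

-15.4 dBFS

x − T + W/2 = -15 − (-15) + 2 = 2.
GR = (1 − 1/5) × 2² / 8 = 0.8 × 4 / 8 = 0.4 dB.
Output = -15 − 0.4 = -15.4 dBFS.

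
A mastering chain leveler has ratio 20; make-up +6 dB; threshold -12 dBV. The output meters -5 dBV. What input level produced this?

Remove make-up: -5 − 6 = -11 dBV.
Post-compression overshoot = -11 − (-12) = 1 dB.
Undo the ratio: input overshoot = 1 × 20 = 20 dB, giving input = 8 dBV.

8 dBV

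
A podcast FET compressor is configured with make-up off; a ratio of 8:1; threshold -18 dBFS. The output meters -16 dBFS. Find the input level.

That's 2 dB above the -18 dBFS threshold.
Before 8:1 compression the overshoot was 2 × 8 = 16 dB, so input = -18 + 16 = -2 dBFS.

-2 dBFS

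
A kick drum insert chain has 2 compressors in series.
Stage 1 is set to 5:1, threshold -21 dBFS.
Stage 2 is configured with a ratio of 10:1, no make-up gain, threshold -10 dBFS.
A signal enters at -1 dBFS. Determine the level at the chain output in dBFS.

Stage 1: 20 dB above -21 dBFS, reduced 5:1 to 4 dB above → -17 dBFS.
Stage 2: below threshold (-17 ≤ -10); passes unchanged; output -17 dBFS.

-17 dBFS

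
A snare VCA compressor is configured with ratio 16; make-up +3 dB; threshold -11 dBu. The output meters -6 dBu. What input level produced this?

21 dBu

Stripping the +3 dB make-up gives -9 dBu at the gain stage.
That's 2 dB above the -11 dBu threshold.
Input overshoot = R × output overshoot = 32 dB → input = -11 + 32 = 21 dBu.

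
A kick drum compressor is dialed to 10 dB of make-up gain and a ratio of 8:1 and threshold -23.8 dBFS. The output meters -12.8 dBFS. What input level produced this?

-15.8 dBFS

Before make-up, the level was -12.8 − 10 = -22.8 dBFS.
That's 1 dB above the -23.8 dBFS threshold.
Input overshoot = R × output overshoot = 8 dB → input = -23.8 + 8 = -15.8 dBFS.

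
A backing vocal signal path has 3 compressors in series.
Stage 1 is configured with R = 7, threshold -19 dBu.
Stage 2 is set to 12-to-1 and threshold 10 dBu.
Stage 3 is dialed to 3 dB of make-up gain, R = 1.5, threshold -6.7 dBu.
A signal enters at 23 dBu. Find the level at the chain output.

Stage 1: overshoot 42 dB → 42/7 = 6 dB → -13 dBu.
Stage 2: -13 dBu ≤ 10 dBu, so stage 2 doesn't engage; output -13 dBu.
Stage 3: -13 dBu is at or below the -6.7 dBu threshold — no compression; make-up brings it to -10 dBu.

-10 dBu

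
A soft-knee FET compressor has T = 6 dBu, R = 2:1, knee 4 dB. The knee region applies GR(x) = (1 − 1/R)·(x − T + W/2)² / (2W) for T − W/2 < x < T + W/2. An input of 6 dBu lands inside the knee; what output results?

x − T + W/2 = 6 − 6 + 2 = 2.
GR = (1 − 1/2) × 2² / 8 = 0.5 × 4 / 8 = 0.25 dB.
Output = 6 − 0.25 = 5.75 dBu.

5.75 dBu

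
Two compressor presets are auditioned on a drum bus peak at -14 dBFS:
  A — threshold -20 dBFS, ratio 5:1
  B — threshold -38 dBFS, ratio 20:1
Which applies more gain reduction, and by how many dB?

B, by 18 dB

A: GR = 6 − 6/5 = 4.8 dB.
B: GR = 24 − 24/20 = 22.8 dB.
Difference: 18 dB in favour of B.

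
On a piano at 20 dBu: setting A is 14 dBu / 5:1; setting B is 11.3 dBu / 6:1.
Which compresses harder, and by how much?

A: overshoot 6 dB → output overshoot 1.2 dB → GR 4.8 dB.
B: overshoot 8.7 dB → output overshoot 1.45 dB → GR 7.25 dB.
Difference: 2.45 dB in favour of B.

B, by 2.45 dB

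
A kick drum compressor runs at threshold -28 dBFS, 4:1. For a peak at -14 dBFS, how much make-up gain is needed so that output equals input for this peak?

Without make-up, output = threshold + overshoot/4 = -28 + 3.5 = -24.5 dBFS.
Gap to target: 10.5 dB.

10.5 dB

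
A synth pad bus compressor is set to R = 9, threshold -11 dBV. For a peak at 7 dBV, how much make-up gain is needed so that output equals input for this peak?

16 dB

The peak compresses to -11 + 18/9 = -9 dBV.
To reach 7 dBV requires 7 − (-9) = 16 dB of make-up.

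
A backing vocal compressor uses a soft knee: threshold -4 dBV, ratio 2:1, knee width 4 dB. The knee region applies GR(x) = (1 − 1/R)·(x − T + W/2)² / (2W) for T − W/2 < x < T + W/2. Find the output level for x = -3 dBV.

x − T + W/2 = -3 − (-4) + 2 = 3.
GR = (1 − 1/2) × 3² / 8 = 0.5 × 9 / 8 = 0.5625 dB.
Output = -3 − 0.5625 = -3.5625 dBV.

-3.5625 dBV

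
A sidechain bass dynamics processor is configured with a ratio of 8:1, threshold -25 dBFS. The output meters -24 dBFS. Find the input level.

That's 1 dB above the -25 dBFS threshold.
Input overshoot = R × output overshoot = 8 dB → input = -25 + 8 = -17 dBFS.

-17 dBFS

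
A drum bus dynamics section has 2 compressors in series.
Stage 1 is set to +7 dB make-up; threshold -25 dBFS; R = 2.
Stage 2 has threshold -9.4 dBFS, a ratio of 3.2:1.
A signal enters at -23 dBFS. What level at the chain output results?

Stage 1: -23 dBFS is 2 dB over -25 dBFS; at 2:1 that becomes 1 dB over, giving -24 dBFS; +7 dB make-up → -17 dBFS.
Stage 2: -17 dBFS ≤ -9.4 dBFS, so stage 2 doesn't engage; output -17 dBFS.

-17 dBFS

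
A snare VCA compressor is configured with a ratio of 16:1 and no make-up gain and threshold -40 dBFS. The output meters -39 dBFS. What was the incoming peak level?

-24 dBFS

The compressed level sits -39 − (-40) = 1 dB over threshold.
Undo the ratio: input overshoot = 1 × 16 = 16 dB, giving input = -24 dBFS.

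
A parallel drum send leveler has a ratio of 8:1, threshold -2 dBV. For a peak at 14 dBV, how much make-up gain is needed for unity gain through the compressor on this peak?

Overshoot 16 dB → 16/8 = 2 dB after compression, so the compressed level is -2 + 2 = 0 dBV.
Make-up = target − compressed = 14 − 0 = 14 dB.

14 dB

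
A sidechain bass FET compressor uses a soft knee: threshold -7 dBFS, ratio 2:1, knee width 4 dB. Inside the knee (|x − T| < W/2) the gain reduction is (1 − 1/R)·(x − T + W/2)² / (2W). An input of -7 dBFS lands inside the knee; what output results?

-7.25 dBFS

x − T + W/2 = -7 − (-7) + 2 = 2.
GR = (1 − 1/2) × 2² / 8 = 0.5 × 4 / 8 = 0.25 dB.
Output = -7 − 0.25 = -7.25 dBFS.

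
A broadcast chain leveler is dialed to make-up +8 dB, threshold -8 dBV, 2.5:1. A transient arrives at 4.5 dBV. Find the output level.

The input is 12.5 dB above the -8 dBV threshold.
2.5:1 compression reduces that to 12.5/2.5 = 5 dB over.
Output = -8 + 5 = -3 dBV; make-up adds 8 dB, giving 5 dBV.

5 dBV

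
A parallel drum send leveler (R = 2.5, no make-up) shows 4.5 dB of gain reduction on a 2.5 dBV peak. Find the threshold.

-5 dBV

Input is 7.5 dB above T (since output overshoot × R = input overshoot: (-2 − T)·2.5 = 2.5 − T gives T = -5 dBV).
Check: -5 + (2.5 − (-5))/2.5 = -5 + 3 = -2 dBV. ✓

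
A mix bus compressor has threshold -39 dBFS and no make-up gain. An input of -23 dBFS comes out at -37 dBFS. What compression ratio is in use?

Input overshoot = -23 − (-39) = 16 dB; output overshoot = -37 − (-39) = 2 dB.
Ratio = 16 / 2 = 8.

8:1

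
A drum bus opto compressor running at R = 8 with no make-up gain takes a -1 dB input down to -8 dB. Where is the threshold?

Input is 8 dB above T (since output overshoot × R = input overshoot: (-8 − T)·8 = -1 − T gives T = -9 dB).
Check: -9 + (-1 − (-9))/8 = -9 + 1 = -8 dB. ✓

-9 dB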